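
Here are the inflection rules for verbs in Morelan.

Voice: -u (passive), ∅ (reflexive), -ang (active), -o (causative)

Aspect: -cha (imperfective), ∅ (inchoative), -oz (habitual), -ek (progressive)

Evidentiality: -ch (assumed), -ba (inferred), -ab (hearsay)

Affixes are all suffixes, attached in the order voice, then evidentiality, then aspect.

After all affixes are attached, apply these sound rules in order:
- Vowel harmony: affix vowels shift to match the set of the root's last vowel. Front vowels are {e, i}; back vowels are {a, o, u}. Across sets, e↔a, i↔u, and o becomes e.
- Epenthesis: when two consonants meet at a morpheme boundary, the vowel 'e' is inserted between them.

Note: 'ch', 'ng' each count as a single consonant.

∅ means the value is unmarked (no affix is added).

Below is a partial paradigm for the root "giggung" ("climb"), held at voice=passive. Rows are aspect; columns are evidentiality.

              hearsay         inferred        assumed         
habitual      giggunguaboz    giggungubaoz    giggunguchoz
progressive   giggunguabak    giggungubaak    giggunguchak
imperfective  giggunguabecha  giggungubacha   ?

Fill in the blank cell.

giggunguchecha

Attach voice passive -u → giggungu.
Attach evidentiality assumed -ch → giggunguch.
Attach aspect imperfective -cha → giggunguchcha.
Vowel harmony: no change.
Apply epenthesis: giggunguchcha → giggunguchecha.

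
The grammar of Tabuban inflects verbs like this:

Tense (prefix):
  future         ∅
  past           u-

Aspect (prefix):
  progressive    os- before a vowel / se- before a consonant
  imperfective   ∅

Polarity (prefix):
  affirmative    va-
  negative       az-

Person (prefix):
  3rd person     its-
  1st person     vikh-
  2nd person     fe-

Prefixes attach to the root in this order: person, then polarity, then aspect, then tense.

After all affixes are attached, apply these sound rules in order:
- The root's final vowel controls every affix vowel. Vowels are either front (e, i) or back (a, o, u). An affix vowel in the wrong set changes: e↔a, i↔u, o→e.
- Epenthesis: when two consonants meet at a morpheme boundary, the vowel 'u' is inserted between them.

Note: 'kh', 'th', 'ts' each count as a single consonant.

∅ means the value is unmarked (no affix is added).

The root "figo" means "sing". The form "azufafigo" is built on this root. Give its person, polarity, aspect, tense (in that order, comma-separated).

2nd person, negative, imperfective, future

Segment: az-fe-figo.
person: fe- → 2nd person.
polarity: az- → negative.
aspect: ∅ → imperfective.
tense: ∅ → future.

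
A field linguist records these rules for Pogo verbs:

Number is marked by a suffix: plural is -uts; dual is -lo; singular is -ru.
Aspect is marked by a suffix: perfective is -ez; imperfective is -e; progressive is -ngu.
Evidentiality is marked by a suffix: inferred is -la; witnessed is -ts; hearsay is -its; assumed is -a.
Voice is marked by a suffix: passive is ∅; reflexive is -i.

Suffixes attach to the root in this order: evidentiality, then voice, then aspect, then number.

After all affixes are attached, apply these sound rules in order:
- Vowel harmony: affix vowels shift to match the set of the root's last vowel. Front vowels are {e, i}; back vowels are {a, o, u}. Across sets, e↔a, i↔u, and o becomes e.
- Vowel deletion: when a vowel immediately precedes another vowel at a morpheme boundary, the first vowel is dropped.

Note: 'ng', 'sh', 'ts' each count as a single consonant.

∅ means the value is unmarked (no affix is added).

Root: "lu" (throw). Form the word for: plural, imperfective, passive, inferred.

luluts

Attach evidentiality inferred -la → lula.
voice = passive: zero marking, form stays lula.
Attach aspect imperfective -e → lulae.
Attach number plural -uts → lulaeuts.
Apply vowel harmony: lulaeuts → lulaauts.
Apply vowel deletion: lulaauts → luluts.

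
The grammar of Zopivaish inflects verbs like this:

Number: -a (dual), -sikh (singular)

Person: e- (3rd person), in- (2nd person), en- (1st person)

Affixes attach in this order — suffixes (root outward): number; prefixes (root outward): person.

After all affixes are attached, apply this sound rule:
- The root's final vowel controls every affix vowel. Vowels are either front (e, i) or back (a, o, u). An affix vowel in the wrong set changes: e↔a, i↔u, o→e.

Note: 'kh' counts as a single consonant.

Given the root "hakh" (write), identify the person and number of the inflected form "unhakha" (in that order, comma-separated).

Segment: in-hakh-a.
person: in- → 2nd person.
number: -a → dual.

2nd person, dual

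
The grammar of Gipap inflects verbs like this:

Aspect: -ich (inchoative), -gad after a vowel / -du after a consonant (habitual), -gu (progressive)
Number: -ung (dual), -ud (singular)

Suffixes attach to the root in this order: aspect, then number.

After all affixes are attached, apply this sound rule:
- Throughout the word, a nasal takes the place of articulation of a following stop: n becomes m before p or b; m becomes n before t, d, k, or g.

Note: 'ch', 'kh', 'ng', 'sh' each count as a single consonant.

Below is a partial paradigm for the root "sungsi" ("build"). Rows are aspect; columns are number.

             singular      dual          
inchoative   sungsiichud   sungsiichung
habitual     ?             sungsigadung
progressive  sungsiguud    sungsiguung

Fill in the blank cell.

sungsigadud

Attach aspect habitual -gad (after vowel 'i') → sungsigad.
Attach number singular -ud → sungsigadud.
Nasal assimilation: no change.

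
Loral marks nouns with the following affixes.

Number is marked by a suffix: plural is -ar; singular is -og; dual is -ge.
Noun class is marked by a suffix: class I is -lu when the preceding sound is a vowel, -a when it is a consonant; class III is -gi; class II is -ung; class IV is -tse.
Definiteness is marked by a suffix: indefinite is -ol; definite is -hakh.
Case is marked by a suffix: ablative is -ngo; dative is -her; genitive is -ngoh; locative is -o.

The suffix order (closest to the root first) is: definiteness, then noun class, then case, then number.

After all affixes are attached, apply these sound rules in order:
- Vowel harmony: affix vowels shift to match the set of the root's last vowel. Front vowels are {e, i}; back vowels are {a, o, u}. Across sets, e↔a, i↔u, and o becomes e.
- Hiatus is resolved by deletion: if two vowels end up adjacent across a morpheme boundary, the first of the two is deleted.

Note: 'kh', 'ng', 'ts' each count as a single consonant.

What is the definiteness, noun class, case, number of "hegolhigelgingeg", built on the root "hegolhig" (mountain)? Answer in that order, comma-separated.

indefinite, class III, ablative, singular

Segment: hegolhig-ol-gi-ngo-og.
definiteness: -ol → indefinite.
noun class: -gi → class III.
case: -ngo → ablative.
number: -og → singular.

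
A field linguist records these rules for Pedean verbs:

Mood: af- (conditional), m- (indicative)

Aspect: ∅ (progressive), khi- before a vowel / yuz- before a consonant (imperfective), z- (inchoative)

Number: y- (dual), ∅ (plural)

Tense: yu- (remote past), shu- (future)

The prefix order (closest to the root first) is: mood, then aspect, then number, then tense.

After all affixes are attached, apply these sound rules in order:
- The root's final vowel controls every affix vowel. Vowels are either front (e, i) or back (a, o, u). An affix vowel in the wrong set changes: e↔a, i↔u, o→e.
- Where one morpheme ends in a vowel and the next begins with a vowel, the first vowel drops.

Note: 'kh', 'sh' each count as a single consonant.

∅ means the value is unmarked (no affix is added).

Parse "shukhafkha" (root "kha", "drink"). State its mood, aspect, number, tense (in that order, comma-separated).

conditional, imperfective, plural, future

Segment: shu-khi-af-kha.
mood: af- → conditional.
aspect: khi/yuz- → imperfective.
number: ∅ → plural.
tense: shu- → future.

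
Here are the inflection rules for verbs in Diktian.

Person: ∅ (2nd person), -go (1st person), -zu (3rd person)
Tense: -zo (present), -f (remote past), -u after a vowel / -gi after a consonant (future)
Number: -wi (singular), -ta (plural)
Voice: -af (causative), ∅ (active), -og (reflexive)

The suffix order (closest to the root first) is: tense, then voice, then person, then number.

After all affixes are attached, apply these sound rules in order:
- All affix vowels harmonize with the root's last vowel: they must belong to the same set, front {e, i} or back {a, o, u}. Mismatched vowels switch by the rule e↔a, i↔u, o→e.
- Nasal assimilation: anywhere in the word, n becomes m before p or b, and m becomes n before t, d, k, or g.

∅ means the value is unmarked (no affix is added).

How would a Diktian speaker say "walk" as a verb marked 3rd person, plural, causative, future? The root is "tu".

tuuafzuta

Attach tense future -u (after vowel 'u') → tuu.
Attach voice causative -af → tuuaf.
Attach person 3rd person -zu → tuuafzu.
Attach number plural -ta → tuuafzuta.
Vowel harmony: no change.
Nasal assimilation: no change.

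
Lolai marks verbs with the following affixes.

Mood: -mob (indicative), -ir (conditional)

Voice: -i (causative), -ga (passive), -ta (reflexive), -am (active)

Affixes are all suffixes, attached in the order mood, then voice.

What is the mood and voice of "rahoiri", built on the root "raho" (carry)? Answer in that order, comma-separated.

conditional, causative

Segment: raho-ir-i.
mood: -ir → conditional.
voice: -i → causative.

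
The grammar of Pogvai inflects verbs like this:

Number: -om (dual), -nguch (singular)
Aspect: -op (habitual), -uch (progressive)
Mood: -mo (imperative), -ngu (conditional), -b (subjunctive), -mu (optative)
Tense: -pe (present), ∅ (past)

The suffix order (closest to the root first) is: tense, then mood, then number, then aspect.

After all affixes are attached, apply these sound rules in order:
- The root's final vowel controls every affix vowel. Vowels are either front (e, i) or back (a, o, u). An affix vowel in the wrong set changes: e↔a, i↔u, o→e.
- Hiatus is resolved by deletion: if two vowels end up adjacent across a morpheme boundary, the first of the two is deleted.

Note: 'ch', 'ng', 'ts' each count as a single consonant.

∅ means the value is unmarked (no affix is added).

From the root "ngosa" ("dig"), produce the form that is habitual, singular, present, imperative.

ngosapamonguchop

Attach tense present -pe → ngosape.
Attach mood imperative -mo → ngosapemo.
Attach number singular -nguch → ngosapemonguch.
Attach aspect habitual -op → ngosapemonguchop.
Apply vowel harmony: ngosapemonguchop → ngosapamonguchop.
Vowel deletion: no change.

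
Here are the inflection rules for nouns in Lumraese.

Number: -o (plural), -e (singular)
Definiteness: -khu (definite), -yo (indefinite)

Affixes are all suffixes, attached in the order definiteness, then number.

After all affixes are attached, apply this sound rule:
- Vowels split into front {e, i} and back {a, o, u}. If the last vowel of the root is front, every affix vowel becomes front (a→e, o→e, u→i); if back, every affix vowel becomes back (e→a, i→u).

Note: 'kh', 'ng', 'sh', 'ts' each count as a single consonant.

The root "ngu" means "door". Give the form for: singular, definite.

Attach definiteness definite -khu → ngukhu.
Attach number singular -e → ngukhue.
Apply vowel harmony: ngukhue → ngukhua.

ngukhua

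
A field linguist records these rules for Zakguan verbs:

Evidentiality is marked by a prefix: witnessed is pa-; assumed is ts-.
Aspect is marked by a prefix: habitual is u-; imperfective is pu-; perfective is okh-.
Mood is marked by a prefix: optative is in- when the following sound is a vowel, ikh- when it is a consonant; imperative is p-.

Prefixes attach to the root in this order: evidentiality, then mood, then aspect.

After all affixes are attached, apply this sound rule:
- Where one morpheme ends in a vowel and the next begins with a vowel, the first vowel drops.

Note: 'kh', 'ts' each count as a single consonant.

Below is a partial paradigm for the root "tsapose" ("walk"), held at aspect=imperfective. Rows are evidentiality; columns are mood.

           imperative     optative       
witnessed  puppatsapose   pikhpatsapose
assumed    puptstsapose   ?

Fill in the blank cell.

Attach evidentiality assumed ts- → tstsapose.
Attach mood optative ikh- (before consonant 'ts') → ikhtstsapose.
Attach aspect imperfective pu- → puikhtstsapose.
Apply vowel deletion: puikhtstsapose → pikhtstsapose.

pikhtstsapose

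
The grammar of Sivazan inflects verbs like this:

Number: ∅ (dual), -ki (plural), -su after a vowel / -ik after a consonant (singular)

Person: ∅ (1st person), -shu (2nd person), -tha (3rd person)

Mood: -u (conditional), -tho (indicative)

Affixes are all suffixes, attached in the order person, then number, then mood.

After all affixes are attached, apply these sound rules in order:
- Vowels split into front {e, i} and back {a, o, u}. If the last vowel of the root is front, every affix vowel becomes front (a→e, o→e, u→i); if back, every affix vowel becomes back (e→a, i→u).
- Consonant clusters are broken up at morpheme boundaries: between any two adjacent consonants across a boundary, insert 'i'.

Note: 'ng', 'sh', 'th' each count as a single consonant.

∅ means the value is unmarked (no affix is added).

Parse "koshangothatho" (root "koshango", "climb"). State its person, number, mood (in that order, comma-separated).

3rd person, dual, indicative

Segment: koshango-tha-tho.
person: -tha → 3rd person.
number: ∅ → dual.
mood: -tho → indicative.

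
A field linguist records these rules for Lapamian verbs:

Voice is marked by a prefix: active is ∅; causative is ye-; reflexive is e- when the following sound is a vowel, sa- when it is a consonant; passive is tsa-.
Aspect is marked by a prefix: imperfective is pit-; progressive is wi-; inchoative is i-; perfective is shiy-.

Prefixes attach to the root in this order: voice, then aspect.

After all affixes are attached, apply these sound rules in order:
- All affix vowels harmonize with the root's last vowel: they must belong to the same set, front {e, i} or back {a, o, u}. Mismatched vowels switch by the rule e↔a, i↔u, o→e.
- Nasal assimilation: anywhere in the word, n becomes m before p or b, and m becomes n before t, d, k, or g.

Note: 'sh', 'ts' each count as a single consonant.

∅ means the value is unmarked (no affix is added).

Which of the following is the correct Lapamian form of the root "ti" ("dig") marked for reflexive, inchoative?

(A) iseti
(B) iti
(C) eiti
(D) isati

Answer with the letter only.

A

Attach voice reflexive sa- (before consonant 't') → sati.
Attach aspect inchoative i- → isati.
Apply vowel harmony: isati → iseti.
Nasal assimilation: no change.
So the correct form is iseti, option (A).
(B) iti is wrong: it uses active instead of reflexive for voice.
(C) eiti is wrong: it has the affixes in the wrong order.
(D) isati is wrong: it fails to apply the sound rule(s).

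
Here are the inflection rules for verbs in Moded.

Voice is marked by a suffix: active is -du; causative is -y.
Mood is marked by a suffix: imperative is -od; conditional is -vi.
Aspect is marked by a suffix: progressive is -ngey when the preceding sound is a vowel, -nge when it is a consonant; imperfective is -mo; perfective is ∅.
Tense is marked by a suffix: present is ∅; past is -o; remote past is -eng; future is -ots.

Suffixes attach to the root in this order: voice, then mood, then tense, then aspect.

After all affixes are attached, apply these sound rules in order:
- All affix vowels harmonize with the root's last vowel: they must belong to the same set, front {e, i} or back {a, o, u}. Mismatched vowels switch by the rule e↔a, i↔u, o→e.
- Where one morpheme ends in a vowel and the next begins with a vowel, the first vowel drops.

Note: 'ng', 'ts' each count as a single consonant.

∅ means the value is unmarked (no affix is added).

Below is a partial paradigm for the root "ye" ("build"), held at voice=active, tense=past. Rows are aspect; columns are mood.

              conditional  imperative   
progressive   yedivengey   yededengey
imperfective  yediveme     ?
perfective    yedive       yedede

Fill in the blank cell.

yededeme

Attach voice active -du → yedu.
Attach mood imperative -od → yeduod.
Attach tense past -o → yeduodo.
Attach aspect imperfective -mo → yeduodomo.
Apply vowel harmony: yeduodomo → yediedeme.
Apply vowel deletion: yediedeme → yededeme.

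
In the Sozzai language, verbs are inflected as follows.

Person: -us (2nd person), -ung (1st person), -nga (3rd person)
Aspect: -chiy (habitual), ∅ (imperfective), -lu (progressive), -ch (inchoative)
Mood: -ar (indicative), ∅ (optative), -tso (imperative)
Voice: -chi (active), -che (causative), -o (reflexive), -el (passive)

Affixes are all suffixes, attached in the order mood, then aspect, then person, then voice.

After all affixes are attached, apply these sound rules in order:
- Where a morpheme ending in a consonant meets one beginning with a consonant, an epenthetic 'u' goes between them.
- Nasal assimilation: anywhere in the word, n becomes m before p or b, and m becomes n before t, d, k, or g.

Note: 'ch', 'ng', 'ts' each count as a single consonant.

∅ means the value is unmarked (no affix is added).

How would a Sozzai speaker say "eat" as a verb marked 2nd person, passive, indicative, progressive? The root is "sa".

Attach mood indicative -ar → saar.
Attach aspect progressive -lu → saarlu.
Attach person 2nd person -us → saarluus.
Attach voice passive -el → saarluusel.
Apply epenthesis: saarluusel → saaruluusel.
Nasal assimilation: no change.

saaruluusel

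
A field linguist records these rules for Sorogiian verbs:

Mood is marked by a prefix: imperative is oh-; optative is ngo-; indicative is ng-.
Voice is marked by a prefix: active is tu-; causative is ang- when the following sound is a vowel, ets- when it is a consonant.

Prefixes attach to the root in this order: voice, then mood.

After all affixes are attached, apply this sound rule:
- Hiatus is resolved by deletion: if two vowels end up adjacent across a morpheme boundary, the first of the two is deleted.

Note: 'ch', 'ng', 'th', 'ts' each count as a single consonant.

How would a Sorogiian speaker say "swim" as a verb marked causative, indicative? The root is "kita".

Attach voice causative ets- (before consonant 'k') → etskita.
Attach mood indicative ng- → ngetskita.
Vowel deletion: no change.

ngetskita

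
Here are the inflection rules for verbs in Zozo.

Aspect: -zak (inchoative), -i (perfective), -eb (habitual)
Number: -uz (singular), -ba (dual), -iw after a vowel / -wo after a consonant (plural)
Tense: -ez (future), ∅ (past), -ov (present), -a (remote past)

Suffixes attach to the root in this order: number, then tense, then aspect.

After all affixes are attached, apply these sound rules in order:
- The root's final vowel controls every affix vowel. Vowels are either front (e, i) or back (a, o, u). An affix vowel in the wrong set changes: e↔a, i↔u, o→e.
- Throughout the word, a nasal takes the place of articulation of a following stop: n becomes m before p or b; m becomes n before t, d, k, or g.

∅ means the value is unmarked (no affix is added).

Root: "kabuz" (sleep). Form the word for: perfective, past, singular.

Attach number singular -uz → kabuzuz.
tense = past: zero marking, form stays kabuzuz.
Attach aspect perfective -i → kabuzuzi.
Apply vowel harmony: kabuzuzi → kabuzuzu.
Nasal assimilation: no change.

kabuzuzu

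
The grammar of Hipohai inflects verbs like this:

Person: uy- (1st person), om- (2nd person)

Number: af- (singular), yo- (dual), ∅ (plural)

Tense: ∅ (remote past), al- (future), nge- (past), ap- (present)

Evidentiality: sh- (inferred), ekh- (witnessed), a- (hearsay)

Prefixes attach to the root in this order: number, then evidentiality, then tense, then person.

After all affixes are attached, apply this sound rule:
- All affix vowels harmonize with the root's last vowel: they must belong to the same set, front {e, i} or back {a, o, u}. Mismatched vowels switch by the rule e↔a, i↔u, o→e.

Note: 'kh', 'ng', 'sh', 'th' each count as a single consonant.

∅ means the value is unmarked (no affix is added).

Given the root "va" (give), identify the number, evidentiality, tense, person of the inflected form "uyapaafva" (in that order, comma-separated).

singular, hearsay, present, 1st person

Segment: uy-ap-a-af-va.
number: af- → singular.
evidentiality: a- → hearsay.
tense: ap- → present.
person: uy- → 1st person.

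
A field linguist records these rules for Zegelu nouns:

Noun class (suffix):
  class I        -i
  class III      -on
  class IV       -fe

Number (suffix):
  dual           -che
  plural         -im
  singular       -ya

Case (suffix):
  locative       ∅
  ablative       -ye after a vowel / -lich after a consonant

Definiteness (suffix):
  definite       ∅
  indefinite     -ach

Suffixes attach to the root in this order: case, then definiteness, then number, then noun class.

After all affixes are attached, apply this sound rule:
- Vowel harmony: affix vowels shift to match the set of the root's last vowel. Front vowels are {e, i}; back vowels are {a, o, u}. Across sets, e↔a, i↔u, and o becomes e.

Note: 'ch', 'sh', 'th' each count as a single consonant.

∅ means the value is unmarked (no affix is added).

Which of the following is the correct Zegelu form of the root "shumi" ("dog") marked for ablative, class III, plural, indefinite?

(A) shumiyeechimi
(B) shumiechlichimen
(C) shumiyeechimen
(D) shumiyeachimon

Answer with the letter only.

C

Attach case ablative -ye (after vowel 'i') → shumiye.
Attach definiteness indefinite -ach → shumiyeach.
Attach number plural -im → shumiyeachim.
Attach noun class class III -on → shumiyeachimon.
Apply vowel harmony: shumiyeachimon → shumiyeechimen.
So the correct form is shumiyeechimen, option (C).
(A) shumiyeechimi is wrong: it uses class I instead of class III for noun class.
(B) shumiechlichimen is wrong: it has the affixes in the wrong order.
(D) shumiyeachimon is wrong: it fails to apply the sound rule(s).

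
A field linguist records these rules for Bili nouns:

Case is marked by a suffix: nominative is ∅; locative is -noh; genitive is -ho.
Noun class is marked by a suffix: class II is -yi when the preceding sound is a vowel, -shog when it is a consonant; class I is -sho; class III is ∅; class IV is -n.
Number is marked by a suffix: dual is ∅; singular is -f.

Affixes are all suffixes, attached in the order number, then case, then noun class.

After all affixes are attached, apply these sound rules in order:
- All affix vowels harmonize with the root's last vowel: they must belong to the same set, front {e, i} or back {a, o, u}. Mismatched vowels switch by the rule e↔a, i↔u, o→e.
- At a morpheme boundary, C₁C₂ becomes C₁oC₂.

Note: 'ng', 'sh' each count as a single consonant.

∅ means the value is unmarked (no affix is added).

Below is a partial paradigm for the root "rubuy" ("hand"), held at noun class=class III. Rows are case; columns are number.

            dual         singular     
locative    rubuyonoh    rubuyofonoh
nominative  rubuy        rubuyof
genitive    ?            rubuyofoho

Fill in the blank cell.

rubuyoho

number = dual: zero marking, form stays rubuy.
Attach case genitive -ho → rubuyho.
noun class = class III: zero marking, form stays rubuyho.
Vowel harmony: no change.
Apply epenthesis: rubuyho → rubuyoho.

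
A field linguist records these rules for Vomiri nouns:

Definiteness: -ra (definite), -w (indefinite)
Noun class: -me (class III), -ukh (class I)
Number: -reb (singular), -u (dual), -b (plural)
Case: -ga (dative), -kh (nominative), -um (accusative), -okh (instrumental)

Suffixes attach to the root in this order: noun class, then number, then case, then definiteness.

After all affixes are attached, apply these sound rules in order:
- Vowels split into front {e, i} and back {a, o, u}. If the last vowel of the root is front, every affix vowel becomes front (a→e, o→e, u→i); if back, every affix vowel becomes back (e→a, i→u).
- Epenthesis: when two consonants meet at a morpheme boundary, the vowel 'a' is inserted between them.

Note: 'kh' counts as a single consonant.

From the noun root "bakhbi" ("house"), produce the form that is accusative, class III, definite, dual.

bakhbimeiimare

Attach noun class class III -me → bakhbime.
Attach number dual -u → bakhbimeu.
Attach case accusative -um → bakhbimeuum.
Attach definiteness definite -ra → bakhbimeuumra.
Apply vowel harmony: bakhbimeuumra → bakhbimeiimre.
Apply epenthesis: bakhbimeiimre → bakhbimeiimare.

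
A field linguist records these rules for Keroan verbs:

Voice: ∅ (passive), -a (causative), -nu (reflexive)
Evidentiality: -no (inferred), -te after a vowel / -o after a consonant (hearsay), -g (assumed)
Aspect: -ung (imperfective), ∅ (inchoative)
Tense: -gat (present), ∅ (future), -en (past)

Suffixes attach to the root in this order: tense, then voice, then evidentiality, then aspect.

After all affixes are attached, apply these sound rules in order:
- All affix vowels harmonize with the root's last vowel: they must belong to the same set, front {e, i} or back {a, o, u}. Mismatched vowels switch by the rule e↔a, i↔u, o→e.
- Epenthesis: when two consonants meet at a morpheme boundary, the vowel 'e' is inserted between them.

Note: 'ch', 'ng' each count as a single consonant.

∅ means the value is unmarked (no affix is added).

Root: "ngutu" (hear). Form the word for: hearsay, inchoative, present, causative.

ngutugatata

Attach tense present -gat → ngutugat.
Attach voice causative -a → ngutugata.
Attach evidentiality hearsay -te (after vowel 'a') → ngutugatate.
aspect = inchoative: zero marking, form stays ngutugatate.
Apply vowel harmony: ngutugatate → ngutugatata.
Epenthesis: no change.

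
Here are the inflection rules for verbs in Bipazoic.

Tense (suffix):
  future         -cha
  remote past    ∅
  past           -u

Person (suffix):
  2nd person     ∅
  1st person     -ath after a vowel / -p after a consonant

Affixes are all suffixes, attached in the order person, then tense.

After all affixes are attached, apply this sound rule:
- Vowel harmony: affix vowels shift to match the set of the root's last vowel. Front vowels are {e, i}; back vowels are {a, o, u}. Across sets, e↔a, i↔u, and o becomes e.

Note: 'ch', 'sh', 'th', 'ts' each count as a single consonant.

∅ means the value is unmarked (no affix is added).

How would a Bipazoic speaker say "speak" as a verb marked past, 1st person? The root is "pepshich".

pepshichpi

Attach person 1st person -p (after consonant 'ch') → pepshichp.
Attach tense past -u → pepshichpu.
Apply vowel harmony: pepshichpu → pepshichpi.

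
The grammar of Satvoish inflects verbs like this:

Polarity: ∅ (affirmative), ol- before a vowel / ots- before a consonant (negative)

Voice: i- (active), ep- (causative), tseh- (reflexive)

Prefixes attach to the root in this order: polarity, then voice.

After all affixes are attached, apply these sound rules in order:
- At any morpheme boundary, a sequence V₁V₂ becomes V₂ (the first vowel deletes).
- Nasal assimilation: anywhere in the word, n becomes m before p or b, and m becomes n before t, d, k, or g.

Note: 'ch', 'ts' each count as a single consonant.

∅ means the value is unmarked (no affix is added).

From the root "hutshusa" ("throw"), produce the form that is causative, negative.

Attach polarity negative ots- (before consonant 'h') → otshutshusa.
Attach voice causative ep- → epotshutshusa.
Vowel deletion: no change.
Nasal assimilation: no change.

epotshutshusa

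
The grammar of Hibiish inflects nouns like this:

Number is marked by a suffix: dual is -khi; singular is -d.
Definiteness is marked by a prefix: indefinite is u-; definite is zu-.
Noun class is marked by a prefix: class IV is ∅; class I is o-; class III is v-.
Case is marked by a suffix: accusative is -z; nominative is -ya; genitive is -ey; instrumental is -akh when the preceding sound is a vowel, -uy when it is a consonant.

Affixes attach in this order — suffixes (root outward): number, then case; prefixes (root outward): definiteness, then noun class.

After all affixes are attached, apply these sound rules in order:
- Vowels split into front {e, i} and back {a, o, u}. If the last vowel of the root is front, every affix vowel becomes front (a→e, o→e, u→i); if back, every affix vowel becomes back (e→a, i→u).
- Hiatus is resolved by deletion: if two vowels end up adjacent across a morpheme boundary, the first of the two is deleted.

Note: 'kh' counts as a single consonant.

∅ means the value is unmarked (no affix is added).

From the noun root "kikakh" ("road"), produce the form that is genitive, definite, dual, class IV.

zukikakhkhay

Attach number dual -khi → kikakhkhi.
Attach case genitive -ey → kikakhkhiey.
Attach definiteness definite zu- → zukikakhkhiey.
noun class = class IV: zero marking, form stays zukikakhkhiey.
Apply vowel harmony: zukikakhkhiey → zukikakhkhuay.
Apply vowel deletion: zukikakhkhuay → zukikakhkhay.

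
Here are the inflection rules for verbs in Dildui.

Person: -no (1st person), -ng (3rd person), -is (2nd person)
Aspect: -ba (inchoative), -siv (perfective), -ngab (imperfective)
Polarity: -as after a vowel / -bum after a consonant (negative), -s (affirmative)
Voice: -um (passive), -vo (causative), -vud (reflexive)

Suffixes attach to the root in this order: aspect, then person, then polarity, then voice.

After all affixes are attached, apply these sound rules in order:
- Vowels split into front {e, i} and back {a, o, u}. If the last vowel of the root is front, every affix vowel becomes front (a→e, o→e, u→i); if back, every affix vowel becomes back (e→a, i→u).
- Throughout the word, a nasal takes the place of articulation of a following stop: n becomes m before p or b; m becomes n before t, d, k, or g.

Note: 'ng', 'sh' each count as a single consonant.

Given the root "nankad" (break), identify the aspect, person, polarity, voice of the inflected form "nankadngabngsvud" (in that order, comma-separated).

Segment: nankad-ngab-ng-s-vud.
aspect: -ngab → imperfective.
person: -ng → 3rd person.
polarity: -s → affirmative.
voice: -vud → reflexive.

imperfective, 3rd person, affirmative, reflexive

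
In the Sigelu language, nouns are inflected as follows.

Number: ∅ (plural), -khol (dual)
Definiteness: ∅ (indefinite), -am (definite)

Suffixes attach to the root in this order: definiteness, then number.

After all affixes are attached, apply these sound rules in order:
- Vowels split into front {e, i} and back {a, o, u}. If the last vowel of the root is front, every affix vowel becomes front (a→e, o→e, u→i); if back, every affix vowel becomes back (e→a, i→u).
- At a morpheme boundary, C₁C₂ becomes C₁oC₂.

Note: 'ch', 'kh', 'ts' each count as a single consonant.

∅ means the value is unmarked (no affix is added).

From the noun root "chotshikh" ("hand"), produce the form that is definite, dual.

Attach definiteness definite -am → chotshikham.
Attach number dual -khol → chotshikhamkhol.
Apply vowel harmony: chotshikhamkhol → chotshikhemkhel.
Apply epenthesis: chotshikhemkhel → chotshikhemokhel.

chotshikhemokhel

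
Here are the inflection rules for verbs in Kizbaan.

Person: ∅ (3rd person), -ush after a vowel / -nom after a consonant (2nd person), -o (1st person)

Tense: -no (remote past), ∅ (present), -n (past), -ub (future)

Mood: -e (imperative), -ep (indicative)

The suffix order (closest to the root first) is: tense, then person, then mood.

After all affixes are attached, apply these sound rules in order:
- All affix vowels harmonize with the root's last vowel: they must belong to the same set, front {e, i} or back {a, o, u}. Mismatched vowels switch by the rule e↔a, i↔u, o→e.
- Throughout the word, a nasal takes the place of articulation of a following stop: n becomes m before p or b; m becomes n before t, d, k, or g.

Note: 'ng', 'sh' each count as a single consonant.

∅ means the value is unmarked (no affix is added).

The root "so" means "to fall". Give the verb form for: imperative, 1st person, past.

Attach tense past -n → son.
Attach person 1st person -o → sono.
Attach mood imperative -e → sonoe.
Apply vowel harmony: sonoe → sonoa.
Nasal assimilation: no change.

sonoa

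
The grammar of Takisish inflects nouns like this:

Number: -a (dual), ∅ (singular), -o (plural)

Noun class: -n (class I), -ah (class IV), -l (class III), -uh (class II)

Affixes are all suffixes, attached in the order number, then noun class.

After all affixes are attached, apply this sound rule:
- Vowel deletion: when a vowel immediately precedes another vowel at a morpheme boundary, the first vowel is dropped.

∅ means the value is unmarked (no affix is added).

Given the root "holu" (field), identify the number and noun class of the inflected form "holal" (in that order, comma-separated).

dual, class III

Segment: holu-a-l.
number: -a → dual.
noun class: -l → class III.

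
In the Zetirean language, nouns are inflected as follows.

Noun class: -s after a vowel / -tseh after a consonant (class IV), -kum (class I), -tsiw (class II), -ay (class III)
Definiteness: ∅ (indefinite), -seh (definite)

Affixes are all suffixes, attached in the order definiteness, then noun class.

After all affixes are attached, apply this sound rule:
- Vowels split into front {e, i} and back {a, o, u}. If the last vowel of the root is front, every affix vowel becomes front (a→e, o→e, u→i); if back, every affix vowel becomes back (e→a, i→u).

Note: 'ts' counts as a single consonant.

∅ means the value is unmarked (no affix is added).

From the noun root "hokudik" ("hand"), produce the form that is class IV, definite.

Attach definiteness definite -seh → hokudikseh.
Attach noun class class IV -tseh (after consonant 'h') → hokudiksehtseh.
Vowel harmony: no change.

hokudiksehtseh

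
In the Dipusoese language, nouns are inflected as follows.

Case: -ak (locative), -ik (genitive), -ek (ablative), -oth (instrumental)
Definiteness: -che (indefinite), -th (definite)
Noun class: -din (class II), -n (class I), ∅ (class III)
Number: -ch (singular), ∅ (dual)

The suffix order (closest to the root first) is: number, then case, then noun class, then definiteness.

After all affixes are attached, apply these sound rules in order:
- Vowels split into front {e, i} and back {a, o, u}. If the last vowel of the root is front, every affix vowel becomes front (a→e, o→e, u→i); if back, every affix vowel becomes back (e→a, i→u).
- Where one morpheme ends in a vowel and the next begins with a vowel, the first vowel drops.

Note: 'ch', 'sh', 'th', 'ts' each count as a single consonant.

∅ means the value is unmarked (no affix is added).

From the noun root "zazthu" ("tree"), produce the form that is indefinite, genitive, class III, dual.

zazthukcha

number = dual: zero marking, form stays zazthu.
Attach case genitive -ik → zazthuik.
noun class = class III: zero marking, form stays zazthuik.
Attach definiteness indefinite -che → zazthuikche.
Apply vowel harmony: zazthuikche → zazthuukcha.
Apply vowel deletion: zazthuukcha → zazthukcha.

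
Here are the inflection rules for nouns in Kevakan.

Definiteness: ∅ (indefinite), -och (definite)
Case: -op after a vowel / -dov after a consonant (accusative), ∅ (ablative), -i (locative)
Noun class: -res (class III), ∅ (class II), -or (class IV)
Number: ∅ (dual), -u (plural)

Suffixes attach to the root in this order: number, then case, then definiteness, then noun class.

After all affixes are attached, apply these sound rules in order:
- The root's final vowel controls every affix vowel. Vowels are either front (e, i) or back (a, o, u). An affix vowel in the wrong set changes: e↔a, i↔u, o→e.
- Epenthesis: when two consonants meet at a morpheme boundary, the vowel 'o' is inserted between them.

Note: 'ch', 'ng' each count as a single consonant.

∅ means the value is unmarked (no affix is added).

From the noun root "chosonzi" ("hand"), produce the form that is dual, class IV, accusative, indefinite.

number = dual: zero marking, form stays chosonzi.
Attach case accusative -op (after vowel 'i') → chosonziop.
definiteness = indefinite: zero marking, form stays chosonziop.
Attach noun class class IV -or → chosonziopor.
Apply vowel harmony: chosonziopor → chosonzieper.
Epenthesis: no change.

chosonzieper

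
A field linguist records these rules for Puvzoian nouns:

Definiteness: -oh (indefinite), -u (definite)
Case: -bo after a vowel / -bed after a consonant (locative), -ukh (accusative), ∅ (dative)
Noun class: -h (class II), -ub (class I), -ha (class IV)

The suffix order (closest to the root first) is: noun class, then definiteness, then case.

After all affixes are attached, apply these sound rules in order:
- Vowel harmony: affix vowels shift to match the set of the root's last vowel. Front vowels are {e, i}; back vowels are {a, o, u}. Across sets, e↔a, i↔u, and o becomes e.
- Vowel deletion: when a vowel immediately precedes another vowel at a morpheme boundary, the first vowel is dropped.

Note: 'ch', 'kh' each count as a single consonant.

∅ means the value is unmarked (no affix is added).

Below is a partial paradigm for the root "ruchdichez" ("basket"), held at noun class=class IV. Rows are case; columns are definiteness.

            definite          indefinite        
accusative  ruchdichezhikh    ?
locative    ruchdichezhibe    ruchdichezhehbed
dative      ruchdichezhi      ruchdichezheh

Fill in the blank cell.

ruchdichezhehikh

Attach noun class class IV -ha → ruchdichezha.
Attach definiteness indefinite -oh → ruchdichezhaoh.
Attach case accusative -ukh → ruchdichezhaohukh.
Apply vowel harmony: ruchdichezhaohukh → ruchdichezheehikh.
Apply vowel deletion: ruchdichezheehikh → ruchdichezhehikh.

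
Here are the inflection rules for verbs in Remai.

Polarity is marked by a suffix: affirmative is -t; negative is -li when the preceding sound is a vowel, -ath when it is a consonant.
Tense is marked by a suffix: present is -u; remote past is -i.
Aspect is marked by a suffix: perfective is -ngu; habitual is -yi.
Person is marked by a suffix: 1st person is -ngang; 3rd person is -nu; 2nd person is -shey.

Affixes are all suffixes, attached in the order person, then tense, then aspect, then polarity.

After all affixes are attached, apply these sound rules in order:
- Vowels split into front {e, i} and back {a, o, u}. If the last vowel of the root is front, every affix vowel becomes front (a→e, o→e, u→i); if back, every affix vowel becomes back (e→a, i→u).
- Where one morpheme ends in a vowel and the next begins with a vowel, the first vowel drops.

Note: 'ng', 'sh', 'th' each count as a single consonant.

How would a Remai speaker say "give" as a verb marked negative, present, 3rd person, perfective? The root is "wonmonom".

Attach person 3rd person -nu → wonmonomnu.
Attach tense present -u → wonmonomnuu.
Attach aspect perfective -ngu → wonmonomnuungu.
Attach polarity negative -li (after vowel 'u') → wonmonomnuunguli.
Apply vowel harmony: wonmonomnuunguli → wonmonomnuungulu.
Apply vowel deletion: wonmonomnuungulu → wonmonomnungulu.

wonmonomnungulu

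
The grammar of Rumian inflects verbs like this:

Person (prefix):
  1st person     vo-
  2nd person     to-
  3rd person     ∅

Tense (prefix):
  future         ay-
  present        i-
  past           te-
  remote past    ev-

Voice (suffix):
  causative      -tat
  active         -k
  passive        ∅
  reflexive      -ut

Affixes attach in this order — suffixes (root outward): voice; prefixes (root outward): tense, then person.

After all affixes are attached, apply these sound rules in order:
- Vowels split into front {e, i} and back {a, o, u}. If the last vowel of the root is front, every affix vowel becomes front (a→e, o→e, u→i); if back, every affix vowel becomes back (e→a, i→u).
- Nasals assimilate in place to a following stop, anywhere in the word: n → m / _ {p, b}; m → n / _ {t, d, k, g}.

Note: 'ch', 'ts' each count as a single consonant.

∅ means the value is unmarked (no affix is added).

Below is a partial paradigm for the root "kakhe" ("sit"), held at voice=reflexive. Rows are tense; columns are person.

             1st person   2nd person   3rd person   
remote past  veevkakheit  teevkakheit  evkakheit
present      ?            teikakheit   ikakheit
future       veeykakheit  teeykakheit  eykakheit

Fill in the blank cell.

Attach voice reflexive -ut → kakheut.
Attach tense present i- → ikakheut.
Attach person 1st person vo- → voikakheut.
Apply vowel harmony: voikakheut → veikakheit.
Nasal assimilation: no change.

veikakheit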